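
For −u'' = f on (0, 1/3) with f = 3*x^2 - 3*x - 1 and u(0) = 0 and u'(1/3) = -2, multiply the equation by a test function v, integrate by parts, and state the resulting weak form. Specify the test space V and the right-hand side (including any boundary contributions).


V = {v ∈ H^1(0, 1/3) : v(0) = 0} (test functions vanish at x = 0 where u is specified); weak form: ∫_0^1/3 u'v' dx = ∫_0^1/3 (3*x^2 - 3*x - 1) v dx − 2·v(1/3) for all v ∈ V.

Multiply both sides by a test function v and integrate from 0 to 1/3:
  ∫_0^1/3 −u''(x) v(x) dx = ∫_0^1/3 f(x) v(x) dx.
Integrate the LHS by parts once:
  ∫_0^1/3 −u'' v dx = −[u'(x) v(x)]_0^1/3 + ∫_0^1/3 u'(x) v'(x) dx.
Thus ∫_0^1/3 u'(x) v'(x) dx = ∫_0^1/3 f(x) v(x) dx + [u'(x) v(x)]_0^1/3.
Choose V so that boundary terms are either known or forced to vanish.
Mixed BC: u(0) = 0 (Dirichlet) and u'(1/3) = -2 (Neumann). Define V = {v ∈ H^1(0, 1/3) : v(0) = 0}. Then [u' v]_0^1/3 = u'(1/3)·v(1/3) − u'(0)·0 = − 2·v(1/3).
Weak formulation: find u (satisfying any essential BC) such that ∫_0^1/3 u'(x) v'(x) dx = ∫_0^1/3 f v dx − 2·v(1/3) for all v ∈ V (Dirichlet at 0 absorbed into V; Neumann datum at x = 1/3 contributes the boundary term).
Substituting f(x) = 3*x^2 - 3*x - 1, the right-hand side is ∫_0^1/3 (3*x^2 - 3*x - 1) v dx − 2·v(1/3).


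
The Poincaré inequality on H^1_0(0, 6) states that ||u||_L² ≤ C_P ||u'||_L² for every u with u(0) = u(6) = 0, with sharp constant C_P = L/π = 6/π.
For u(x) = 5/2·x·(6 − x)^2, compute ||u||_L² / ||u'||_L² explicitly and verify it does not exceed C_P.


||u||_L² / ||u'||_L² = 3*sqrt(14)/7 < C_P = 6/π.

u(x) = 5/2·x·(6 − x)^2, so u'(x) = 15*(x/2 - 3)*(x - 2).
u(x) = 5/2·x·(6 − x)^2 vanishes at x = 0 and x = 6, so u ∈ H^1_0(0, 6). Differentiate via the product rule and integrate the resulting polynomials term by term.
  ∫_0^6 u² dx = ∫_0^6 (25*x^6/4 - 150*x^5 + 1350*x^4 - 5400*x^3 + 8100*x^2) dx. Term by term:
    ∫_0^6 25*x^6/4 dx = 1749600/7;  ∫_0^6 -150*x^5 dx = -1166400;  ∫_0^6 1350*x^4 dx = 2099520;
    ∫_0^6 -5400*x^3 dx = -1749600;  ∫_0^6 8100*x^2 dx = 583200.
  Sum: 1749600/7 − 1166400 + 2099520 − 1749600 + 583200 = 116640/7.
  ∫_0^6 (u')² dx = ∫_0^6 (225*x^4/4 - 900*x^3 + 4950*x^2 - 10800*x + 8100) dx. Term by term:
    ∫_0^6 225*x^4/4 dx = 87480;  ∫_0^6 -900*x^3 dx = -291600;  ∫_0^6 4950*x^2 dx = 356400;
    ∫_0^6 -10800*x dx = -194400;  ∫_0^6 8100 dx = 48600.
  Sum: 87480 − 291600 + 356400 − 194400 + 48600 = 6480.
∫_0^6 u² dx = 116640/7, so ||u||_L² = 108*sqrt(70)/7.
∫_0^6 (u')² dx = 6480, so ||u'||_L² = 36*sqrt(5).
Ratio ||u||_L² / ||u'||_L² = 3*sqrt(14)/7.
Sharp Poincaré constant on H^1_0(0, 6) is C_P = L/π = 6/π, achieved by sin(π/6·x).
A polynomial bump cannot attain the sharp Poincaré constant (only the first sine eigenfunction does), so the ratio is strictly less than C_P, consistent with ||u||_L² ≤ C_P ||u'||_L².


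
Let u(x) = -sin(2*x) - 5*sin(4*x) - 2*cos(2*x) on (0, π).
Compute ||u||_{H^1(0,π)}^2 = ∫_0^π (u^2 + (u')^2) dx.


||u||_{H^1(0,π)}^2 = 225*π

u'(x) = 4*sin(2*x) - 2*cos(2*x) - 20*cos(4*x).
Expand u² and (u')² and integrate term by term on (0, π), using: for integers n ≥ 1, ∫_0^π sin²(nx) dx = ∫_0^π cos²(nx) dx = π/2; for n ≠ n', ∫_0^π sin(nx)sin(n'x) dx = ∫_0^π cos(nx)cos(n'x) dx = 0; and by product-to-sum, ∫_0^π sin(nx)cos(n'x) dx = ½∫_0^π [sin((n+n')x) + sin((n−n')x)] dx, which is 0 when n+n' is even and 2n/(n²−n'²) when n+n' is odd (it need not vanish on (0, π)).
  u² squared terms: (-1)²·∫sin(2x)² dx = 1·π/2 = π/2;  (-5)²·∫sin(4x)² dx = 25·π/2 = 25*π/2;  (-2)²·∫cos(2x)² dx = 4·π/2 = 2*π.
  u² cross terms: 2·(-1)·(-5)·∫sin(2x)·sin(4x) dx = 10·(0) = 0;  2·(-1)·(-2)·∫sin(2x)·cos(2x) dx = 4·(0) = 0;  2·(-5)·(-2)·∫sin(4x)·cos(2x) dx = 20·(0) = 0.
  So ∫_0^π u² dx = π/2 + 25*π/2 + 2*π + 0 + 0 + 0 = 15*π.
  (u')² squared terms: (-20)²·∫cos(4x)² dx = 400·π/2 = 200*π;  (-2)²·∫cos(2x)² dx = 4·π/2 = 2*π;  (4)²·∫sin(2x)² dx = 16·π/2 = 8*π.
  (u')² cross terms: 2·(-20)·(-2)·∫cos(4x)·cos(2x) dx = 80·(0) = 0;  2·(-20)·(4)·∫cos(4x)·sin(2x) dx = -160·(0) = 0;  2·(-2)·(4)·∫cos(2x)·sin(2x) dx = -16·(0) = 0.
  So ∫_0^π (u')² dx = 200*π + 2*π + 8*π + 0 + 0 + 0 = 210*π.
||u||_{H^1}^2 = (15*π) + (210*π) = 225*π.


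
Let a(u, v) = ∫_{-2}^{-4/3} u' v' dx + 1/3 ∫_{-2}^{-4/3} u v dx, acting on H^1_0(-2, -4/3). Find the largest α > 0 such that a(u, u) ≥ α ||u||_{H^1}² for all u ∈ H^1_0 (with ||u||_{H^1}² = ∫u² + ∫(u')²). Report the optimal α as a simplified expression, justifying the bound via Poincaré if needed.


α = (4 + 27*π^2)/(3*(4 + 9*π^2))

Coercivity of a(·,·) on H^1_0(-2, -4/3) means a(u, u) ≥ α ||u||_{H^1}² for every u ∈ H^1_0.
The interval has length L = 2/3, and Poincaré/coercivity depend only on L. Here a(u, u) = ∫(u')² + (1/3)·∫u².
Here 0 < c = 1/3 < 1. The condition a(u,u) ≥ α||u||_{H^1}² reads (1−α)∫(u')² ≥ (α−c)∫u². Any admissible α is ≤ 1 (rapidly oscillating u have ∫u²/∫(u')² → 0), and α = 1 would force 0 ≥ (1−c)∫u², impossible since c < 1; so 1−α > 0. By the sharp Poincaré inequality on H^1_0 of an interval of length L, ∫(u')² ≥ (π/L)²∫u² with equality for the first sine mode sin(π(x−x₀)/L) (x₀ the left endpoint), so the inequality holds for all u iff (1−α)(π/L)² ≥ α − c, i.e. α ≤ ((π/L)² + c)/((π/L)² + 1) = (1 + c(L/π)²)/(1 + (L/π)²). With (π/L)² = 9*π^2/4 and c = 1/3, the largest admissible constant is α = ((π/L)² + c)/((π/L)² + 1).
Simplifying, α = (4 + 27*π^2)/(3*(4 + 9*π^2)).


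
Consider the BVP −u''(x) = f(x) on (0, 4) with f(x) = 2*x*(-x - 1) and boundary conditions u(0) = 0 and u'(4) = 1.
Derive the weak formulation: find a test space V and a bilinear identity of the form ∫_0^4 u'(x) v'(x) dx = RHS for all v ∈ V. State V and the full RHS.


V = {v ∈ H^1(0, 4) : v(0) = 0} (test functions vanish at x = 0 where u is specified); weak form: ∫_0^4 u'v' dx = ∫_0^4 (2*x*(-x - 1)) v dx + v(4) for all v ∈ V.

Multiply both sides by a test function v and integrate from 0 to 4:
  ∫_0^4 −u''(x) v(x) dx = ∫_0^4 f(x) v(x) dx.
Integrate the LHS by parts once:
  ∫_0^4 −u'' v dx = −[u'(x) v(x)]_0^4 + ∫_0^4 u'(x) v'(x) dx.
Thus ∫_0^4 u'(x) v'(x) dx = ∫_0^4 f(x) v(x) dx + [u'(x) v(x)]_0^4.
Choose V so that boundary terms are either known or forced to vanish.
Mixed BC: u(0) = 0 (Dirichlet) and u'(4) = 1 (Neumann). Define V = {v ∈ H^1(0, 4) : v(0) = 0}. Then [u' v]_0^4 = u'(4)·v(4) − u'(0)·0 = v(4).
Weak formulation: find u (satisfying any essential BC) such that ∫_0^4 u'(x) v'(x) dx = ∫_0^4 f v dx + v(4) for all v ∈ V (Dirichlet at 0 absorbed into V; Neumann datum at x = 4 contributes the boundary term).
Substituting f(x) = 2*x*(-x - 1), the right-hand side is ∫_0^4 (2*x*(-x - 1)) v dx + v(4).


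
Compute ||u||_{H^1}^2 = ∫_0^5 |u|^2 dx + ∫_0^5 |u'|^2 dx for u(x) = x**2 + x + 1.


||u||_{H^1}^2 = 7885/6

The H^1 norm (squared) on an interval (0, L) is
  ||u||_{H^1}^2 = ∫_0^L u(x)^2 dx + ∫_0^L u'(x)^2 dx.
Compute u'(x) = 2*x + 1.
Then u(x)^2 = x**4 + 2*x**3 + 3*x**2 + 2*x + 1 and u'(x)^2 = 4*x**2 + 4*x + 1.
Integrate each monomial from 0 to 5 using ∫_0^5 c·x^n dx = c·5^(n+1)/(n+1):
  ∫_0^5 u(x)^2 dx = ∫_0^5 (x^4 + 2*x^3 + 3*x^2 + 2*x + 1) dx. Term by term:
    ∫_0^5 x^4 dx = 625;  ∫_0^5 2*x^3 dx = 625/2;  ∫_0^5 3*x^2 dx = 125;
    ∫_0^5 2*x dx = 25;  ∫_0^5 1 dx = 5.
  Sum: 625 + 625/2 + 125 + 25 + 5 = 2185/2.
  ∫_0^5 u'(x)^2 dx = ∫_0^5 (4*x^2 + 4*x + 1) dx. Term by term:
    ∫_0^5 4*x^2 dx = 500/3;  ∫_0^5 4*x dx = 50;  ∫_0^5 1 dx = 5.
  Sum: 500/3 + 50 + 5 = 665/3.
Adding: ||u||_{H^1}^2 = 2185/2 + 665/3 = 7885/6.


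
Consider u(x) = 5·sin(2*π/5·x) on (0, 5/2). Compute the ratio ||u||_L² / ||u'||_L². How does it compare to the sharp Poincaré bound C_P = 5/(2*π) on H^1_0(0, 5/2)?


||u||_L² / ||u'||_L² = 5/(2*π) = C_P.

u(x) = 5·sin(2*π/5·x), so u'(x) = 2*π*cos(2*π*x/5).
Writing u(x) = A·sin(kπx/L) with A = 5 and k = 1, use ∫_0^L sin²(kπx/L) dx = L/2 and ∫_0^L cos²(kπx/L) dx = L/2.
u² = 25·sin²(2*π/5·x) and (u')² = 4*π^2·cos²(2*π/5·x), and each of sin², cos² integrates to L/2 = 5/4 over (0, 5/2).
∫_0^5/2 u² dx = 125/4, so ||u||_L² = 5*sqrt(5)/2.
∫_0^5/2 (u')² dx = 5*π^2, so ||u'||_L² = sqrt(5)*π.
Ratio ||u||_L² / ||u'||_L² = 5/(2*π).
Sharp Poincaré constant on H^1_0(0, 5/2) is C_P = L/π = 5/(2*π), achieved by sin(2*π/5·x).
This is the k = 1 eigenfunction (up to amplitude), so the ratio equals the sharp Poincaré constant exactly.


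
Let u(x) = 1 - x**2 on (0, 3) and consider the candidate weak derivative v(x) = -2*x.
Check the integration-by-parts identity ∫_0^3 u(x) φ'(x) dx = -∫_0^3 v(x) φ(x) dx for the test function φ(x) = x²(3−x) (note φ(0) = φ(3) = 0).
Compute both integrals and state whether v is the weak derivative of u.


LHS = 243/10, RHS = 243/10. Yes, v = u' weakly.

u(x) = 1 - x**2, classical derivative u'(x) = -2*x.
φ(x) = x²(3−x), so φ'(x) = 3*x*(2 - x).
Note φ(0) = φ(3) = 0, so the boundary term u·φ vanishes.
LHS = ∫_0^3 u(x) φ'(x) dx = ∫_0^3 (3*x^4 - 6*x^3 - 3*x^2 + 6*x) dx. Term by term:
  ∫_0^3 3*x^4 dx = 729/5;  ∫_0^3 -6*x^3 dx = -243/2;  ∫_0^3 -3*x^2 dx = -27;
  ∫_0^3 6*x dx = 27.
Sum: 729/5 − 243/2 − 27 + 27 = 243/10.
So LHS = 243/10.
∫_0^3 v(x) φ(x) dx = ∫_0^3 (2*x^4 - 6*x^3) dx. Term by term:
  ∫_0^3 2*x^4 dx = 486/5;  ∫_0^3 -6*x^3 dx = -243/2.
Sum: 486/5 − 243/2 = -243/10.
So RHS = -∫_0^3 v(x) φ(x) dx = 243/10.
LHS = RHS, so the identity holds for this test φ.
Moreover u is smooth here and v(x) = u'(x) = -2*x pointwise, so the identity holds for every test function. Hence v is the weak derivative of u.


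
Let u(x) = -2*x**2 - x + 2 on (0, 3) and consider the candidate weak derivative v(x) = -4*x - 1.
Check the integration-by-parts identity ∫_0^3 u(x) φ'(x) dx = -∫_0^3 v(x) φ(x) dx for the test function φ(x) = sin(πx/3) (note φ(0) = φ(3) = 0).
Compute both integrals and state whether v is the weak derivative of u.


LHS = 42/π, RHS = 42/π. Yes, v = u' weakly.

u(x) = -2*x**2 - x + 2, classical derivative u'(x) = -4*x - 1.
φ(x) = sin(πx/3), so φ'(x) = π*cos(π*x/3)/3.
Note φ(0) = φ(3) = 0, so the boundary term u·φ vanishes.
LHS = ∫_0^3 u(x) φ'(x) dx = ∫_0^3 (-2*π*x^2*cos(π*x/3)/3 - π*x*cos(π*x/3)/3 + 2*π*cos(π*x/3)/3) dx. Term by term:
  ∫_0^3 2*π*cos(π*x/3)/3 dx = 0;  ∫_0^3 -2*π*x^2*cos(π*x/3)/3 dx = 36/π;  ∫_0^3 -π*x*cos(π*x/3)/3 dx = 6/π.
Sum: 0 + 36/π + 6/π = 42/π.
So LHS = 42/π.
∫_0^3 v(x) φ(x) dx = ∫_0^3 (-4*x*sin(π*x/3) - sin(π*x/3)) dx. Term by term:
  ∫_0^3 -sin(π*x/3) dx = -6/π;  ∫_0^3 -4*x*sin(π*x/3) dx = -36/π.
Sum: -6/π − 36/π = -42/π.
So RHS = -∫_0^3 v(x) φ(x) dx = 42/π.
LHS = RHS, so the identity holds for this test φ.
Moreover u is smooth here and v(x) = u'(x) = -4*x - 1 pointwise, so the identity holds for every test function. Hence v is the weak derivative of u.


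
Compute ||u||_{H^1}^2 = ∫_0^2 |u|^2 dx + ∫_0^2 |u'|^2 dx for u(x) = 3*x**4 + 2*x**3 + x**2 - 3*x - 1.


||u||_{H^1}^2 = 26184/5

The H^1 norm (squared) on an interval (0, L) is
  ||u||_{H^1}^2 = ∫_0^L u(x)^2 dx + ∫_0^L u'(x)^2 dx.
Compute u'(x) = 12*x**3 + 6*x**2 + 2*x - 3.
Then u(x)^2 = 9*x**8 + 12*x**7 + 10*x**6 - 14*x**5 - 17*x**4 - 10*x**3 + 7*x**2 + 6*x + 1 and u'(x)^2 = 144*x**6 + 144*x**5 + 84*x**4 - 48*x**3 - 32*x**2 - 12*x + 9.
Integrate each monomial from 0 to 2 using ∫_0^2 c·x^n dx = c·2^(n+1)/(n+1):
  ∫_0^2 u(x)^2 dx = ∫_0^2 (9*x^8 + 12*x^7 + 10*x^6 - 14*x^5 - 17*x^4 - 10*x^3 + 7*x^2 + 6*x + 1) dx. Term by term:
    ∫_0^2 9*x^8 dx = 512;  ∫_0^2 12*x^7 dx = 384;  ∫_0^2 10*x^6 dx = 1280/7;
    ∫_0^2 -14*x^5 dx = -448/3;  ∫_0^2 -17*x^4 dx = -544/5;  ∫_0^2 -10*x^3 dx = -40;
    ∫_0^2 7*x^2 dx = 56/3;  ∫_0^2 6*x dx = 12;  ∫_0^2 1 dx = 2.
  Sum: 512 + 384 + 1280/7 − 448/3 − 544/5 − 40 + 56/3 + 12 + 2 = 85406/105.
  ∫_0^2 u'(x)^2 dx = ∫_0^2 (144*x^6 + 144*x^5 + 84*x^4 - 48*x^3 - 32*x^2 - 12*x + 9) dx. Term by term:
    ∫_0^2 144*x^6 dx = 18432/7;  ∫_0^2 144*x^5 dx = 1536;  ∫_0^2 84*x^4 dx = 2688/5;
    ∫_0^2 -48*x^3 dx = -192;  ∫_0^2 -32*x^2 dx = -256/3;  ∫_0^2 -12*x dx = -24;
    ∫_0^2 9 dx = 18.
  Sum: 18432/7 + 1536 + 2688/5 − 192 − 256/3 − 24 + 18 = 464458/105.
Adding: ||u||_{H^1}^2 = 85406/105 + 464458/105 = 26184/5.


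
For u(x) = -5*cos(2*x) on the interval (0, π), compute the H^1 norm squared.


||u||_{H^1(0,π)}^2 = 125*π/2

u'(x) = 10*sin(2*x).
Expand u² and (u')² and integrate term by term on (0, π), using: for integers n ≥ 1, ∫_0^π sin²(nx) dx = ∫_0^π cos²(nx) dx = π/2; for n ≠ n', ∫_0^π sin(nx)sin(n'x) dx = ∫_0^π cos(nx)cos(n'x) dx = 0; and by product-to-sum, ∫_0^π sin(nx)cos(n'x) dx = ½∫_0^π [sin((n+n')x) + sin((n−n')x)] dx, which is 0 when n+n' is even and 2n/(n²−n'²) when n+n' is odd (it need not vanish on (0, π)).
  u² squared terms: (-5)²·∫cos(2x)² dx = 25·π/2 = 25*π/2.
  So ∫_0^π u² dx = 25*π/2.
  (u')² squared terms: (10)²·∫sin(2x)² dx = 100·π/2 = 50*π.
  So ∫_0^π (u')² dx = 50*π.
||u||_{H^1}^2 = (25*π/2) + (50*π) = 125*π/2.


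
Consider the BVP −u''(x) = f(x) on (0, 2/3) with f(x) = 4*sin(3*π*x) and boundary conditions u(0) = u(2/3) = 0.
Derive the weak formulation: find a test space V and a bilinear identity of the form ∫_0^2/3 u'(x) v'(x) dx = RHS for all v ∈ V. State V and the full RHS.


V = H^1_0(0, 2/3) (so v(0) = v(2/3) = 0); weak form: ∫_0^2/3 u'v' dx = ∫_0^2/3 (4*sin(3*π*x)) v dx for all v ∈ V.

Multiply both sides by a test function v and integrate from 0 to 2/3:
  ∫_0^2/3 −u''(x) v(x) dx = ∫_0^2/3 f(x) v(x) dx.
Integrate the LHS by parts once:
  ∫_0^2/3 −u'' v dx = −[u'(x) v(x)]_0^2/3 + ∫_0^2/3 u'(x) v'(x) dx.
Thus ∫_0^2/3 u'(x) v'(x) dx = ∫_0^2/3 f(x) v(x) dx + [u'(x) v(x)]_0^2/3.
Choose V so that boundary terms are either known or forced to vanish.
u is Dirichlet: u(0) = u(2/3) = 0. Let V = H^1_0(0, 2/3); then v(0) = v(2/3) = 0, and [u' v]_0^2/3 = 0.
Weak formulation: find u (satisfying any essential BC) such that ∫_0^2/3 u'(x) v'(x) dx = ∫_0^2/3 f v dx for all v ∈ V.
Substituting f(x) = 4*sin(3*π*x), the right-hand side is ∫_0^2/3 (4*sin(3*π*x)) v dx.


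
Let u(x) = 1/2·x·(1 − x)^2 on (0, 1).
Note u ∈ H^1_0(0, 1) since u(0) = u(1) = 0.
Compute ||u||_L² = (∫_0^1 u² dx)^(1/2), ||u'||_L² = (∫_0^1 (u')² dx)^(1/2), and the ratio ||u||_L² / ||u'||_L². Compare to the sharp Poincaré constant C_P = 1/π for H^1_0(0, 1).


||u||_L² / ||u'||_L² = sqrt(14)/14 < C_P = 1/π.

u(x) = 1/2·x·(1 − x)^2, so u'(x) = (x - 1)*(3*x - 1)/2.
u(x) = 1/2·x·(1 − x)^2 vanishes at x = 0 and x = 1, so u ∈ H^1_0(0, 1). Differentiate via the product rule and integrate the resulting polynomials term by term.
  ∫_0^1 u² dx = ∫_0^1 (x^6/4 - x^5 + 3*x^4/2 - x^3 + x^2/4) dx. Term by term:
    ∫_0^1 x^6/4 dx = 1/28;  ∫_0^1 -x^5 dx = -1/6;  ∫_0^1 3*x^4/2 dx = 3/10;
    ∫_0^1 -x^3 dx = -1/4;  ∫_0^1 x^2/4 dx = 1/12.
  Sum: 1/28 − 1/6 + 3/10 − 1/4 + 1/12 = 1/420.
  ∫_0^1 (u')² dx = ∫_0^1 (9*x^4/4 - 6*x^3 + 11*x^2/2 - 2*x + 1/4) dx. Term by term:
    ∫_0^1 9*x^4/4 dx = 9/20;  ∫_0^1 -6*x^3 dx = -3/2;  ∫_0^1 11*x^2/2 dx = 11/6;
    ∫_0^1 -2*x dx = -1;  ∫_0^1 1/4 dx = 1/4.
  Sum: 9/20 − 3/2 + 11/6 − 1 + 1/4 = 1/30.
∫_0^1 u² dx = 1/420, so ||u||_L² = sqrt(105)/210.
∫_0^1 (u')² dx = 1/30, so ||u'||_L² = sqrt(30)/30.
Ratio ||u||_L² / ||u'||_L² = sqrt(14)/14.
Sharp Poincaré constant on H^1_0(0, 1) is C_P = L/π = 1/π, achieved by sin(π·x).
A polynomial bump cannot attain the sharp Poincaré constant (only the first sine eigenfunction does), so the ratio is strictly less than C_P, consistent with ||u||_L² ≤ C_P ||u'||_L².


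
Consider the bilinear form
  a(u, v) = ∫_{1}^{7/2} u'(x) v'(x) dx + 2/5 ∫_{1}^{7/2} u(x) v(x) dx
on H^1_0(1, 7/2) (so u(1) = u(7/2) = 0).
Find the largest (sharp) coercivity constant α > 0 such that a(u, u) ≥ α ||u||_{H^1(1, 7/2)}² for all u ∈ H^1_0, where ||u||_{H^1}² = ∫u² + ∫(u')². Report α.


α = 2*(5 + 2*π^2)/(25 + 4*π^2)

Coercivity of a(·,·) on H^1_0(1, 7/2) means a(u, u) ≥ α ||u||_{H^1}² for every u ∈ H^1_0.
The interval has length L = 5/2, and Poincaré/coercivity depend only on L. Here a(u, u) = ∫(u')² + (2/5)·∫u².
Here 0 < c = 2/5 < 1. The condition a(u,u) ≥ α||u||_{H^1}² reads (1−α)∫(u')² ≥ (α−c)∫u². Any admissible α is ≤ 1 (rapidly oscillating u have ∫u²/∫(u')² → 0), and α = 1 would force 0 ≥ (1−c)∫u², impossible since c < 1; so 1−α > 0. By the sharp Poincaré inequality on H^1_0 of an interval of length L, ∫(u')² ≥ (π/L)²∫u² with equality for the first sine mode sin(π(x−x₀)/L) (x₀ the left endpoint), so the inequality holds for all u iff (1−α)(π/L)² ≥ α − c, i.e. α ≤ ((π/L)² + c)/((π/L)² + 1) = (1 + c(L/π)²)/(1 + (L/π)²). With (π/L)² = 4*π^2/25 and c = 2/5, the largest admissible constant is α = ((π/L)² + c)/((π/L)² + 1).
Simplifying, α = 2*(5 + 2*π^2)/(25 + 4*π^2).


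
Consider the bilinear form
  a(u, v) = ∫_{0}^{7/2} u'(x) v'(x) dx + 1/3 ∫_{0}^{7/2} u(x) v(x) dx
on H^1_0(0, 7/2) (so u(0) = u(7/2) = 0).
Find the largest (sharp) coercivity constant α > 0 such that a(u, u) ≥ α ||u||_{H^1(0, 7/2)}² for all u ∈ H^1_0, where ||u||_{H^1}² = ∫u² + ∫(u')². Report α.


α = (49 + 12*π^2)/(3*(4*π^2 + 49))

Coercivity of a(·,·) on H^1_0(0, 7/2) means a(u, u) ≥ α ||u||_{H^1}² for every u ∈ H^1_0.
The interval has length L = 7/2, and Poincaré/coercivity depend only on L. Here a(u, u) = ∫(u')² + (1/3)·∫u².
Here 0 < c = 1/3 < 1. The condition a(u,u) ≥ α||u||_{H^1}² reads (1−α)∫(u')² ≥ (α−c)∫u². Any admissible α is ≤ 1 (rapidly oscillating u have ∫u²/∫(u')² → 0), and α = 1 would force 0 ≥ (1−c)∫u², impossible since c < 1; so 1−α > 0. By the sharp Poincaré inequality on H^1_0 of an interval of length L, ∫(u')² ≥ (π/L)²∫u² with equality for the first sine mode sin(π(x−x₀)/L) (x₀ the left endpoint), so the inequality holds for all u iff (1−α)(π/L)² ≥ α − c, i.e. α ≤ ((π/L)² + c)/((π/L)² + 1) = (1 + c(L/π)²)/(1 + (L/π)²). With (π/L)² = 4*π^2/49 and c = 1/3, the largest admissible constant is α = ((π/L)² + c)/((π/L)² + 1).
Simplifying, α = (49 + 12*π^2)/(3*(4*π^2 + 49)).


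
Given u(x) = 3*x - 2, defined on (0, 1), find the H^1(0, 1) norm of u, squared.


||u||_{H^1}^2 = 10

The H^1 norm (squared) on an interval (0, L) is
  ||u||_{H^1}^2 = ∫_0^L u(x)^2 dx + ∫_0^L u'(x)^2 dx.
Compute u'(x) = 3.
Then u(x)^2 = 9*x**2 - 12*x + 4 and u'(x)^2 = 9.
Integrate each monomial from 0 to 1 using ∫_0^1 c·x^n dx = c·1^(n+1)/(n+1):
  ∫_0^1 u(x)^2 dx = ∫_0^1 (9*x^2 - 12*x + 4) dx. Term by term:
    ∫_0^1 9*x^2 dx = 3;  ∫_0^1 -12*x dx = -6;  ∫_0^1 4 dx = 4.
  Sum: 3 − 6 + 4 = 1.
  ∫_0^1 u'(x)^2 dx = ∫_0^1 (9) dx. Term by term:
    ∫_0^1 9 dx = 9.
Adding: ||u||_{H^1}^2 = 1 + 9 = 10.


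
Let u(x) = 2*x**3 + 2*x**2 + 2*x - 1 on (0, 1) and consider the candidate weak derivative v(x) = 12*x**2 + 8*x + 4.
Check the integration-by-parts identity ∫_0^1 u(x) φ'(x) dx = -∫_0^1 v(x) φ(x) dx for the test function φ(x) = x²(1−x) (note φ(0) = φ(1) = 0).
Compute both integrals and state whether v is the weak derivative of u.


LHS = -17/30, RHS = -17/15. No, v is not the weak derivative of u.

u(x) = 2*x**3 + 2*x**2 + 2*x - 1, classical derivative u'(x) = 6*x**2 + 4*x + 2.
φ(x) = x²(1−x), so φ'(x) = x*(2 - 3*x).
Note φ(0) = φ(1) = 0, so the boundary term u·φ vanishes.
LHS = ∫_0^1 u(x) φ'(x) dx = ∫_0^1 (-6*x^5 - 2*x^4 - 2*x^3 + 7*x^2 - 2*x) dx. Term by term:
  ∫_0^1 -6*x^5 dx = -1;  ∫_0^1 -2*x^4 dx = -2/5;  ∫_0^1 -2*x^3 dx = -1/2;
  ∫_0^1 7*x^2 dx = 7/3;  ∫_0^1 -2*x dx = -1.
Sum: -1 − 2/5 − 1/2 + 7/3 − 1 = -17/30.
So LHS = -17/30.
∫_0^1 v(x) φ(x) dx = ∫_0^1 (-12*x^5 + 4*x^4 + 4*x^3 + 4*x^2) dx. Term by term:
  ∫_0^1 -12*x^5 dx = -2;  ∫_0^1 4*x^4 dx = 4/5;  ∫_0^1 4*x^3 dx = 1;
  ∫_0^1 4*x^2 dx = 4/3.
Sum: -2 + 4/5 + 1 + 4/3 = 17/15.
So RHS = -∫_0^1 v(x) φ(x) dx = -17/15.
LHS − RHS = 17/30 ≠ 0, so the identity fails.
(For a valid weak derivative the identity must hold for EVERY test function, in particular this one. The failure shows v is NOT the weak derivative of u.)
Correct weak derivative would be u'(x) = 6*x**2 + 4*x + 2.


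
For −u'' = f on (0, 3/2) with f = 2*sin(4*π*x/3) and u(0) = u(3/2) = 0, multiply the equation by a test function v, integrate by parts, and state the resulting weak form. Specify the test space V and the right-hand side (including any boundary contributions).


V = H^1_0(0, 3/2) (so v(0) = v(3/2) = 0); weak form: ∫_0^3/2 u'v' dx = ∫_0^3/2 (2*sin(4*π*x/3)) v dx for all v ∈ V.

Multiply both sides by a test function v and integrate from 0 to 3/2:
  ∫_0^3/2 −u''(x) v(x) dx = ∫_0^3/2 f(x) v(x) dx.
Integrate the LHS by parts once:
  ∫_0^3/2 −u'' v dx = −[u'(x) v(x)]_0^3/2 + ∫_0^3/2 u'(x) v'(x) dx.
Thus ∫_0^3/2 u'(x) v'(x) dx = ∫_0^3/2 f(x) v(x) dx + [u'(x) v(x)]_0^3/2.
Choose V so that boundary terms are either known or forced to vanish.
u is Dirichlet: u(0) = u(3/2) = 0. Let V = H^1_0(0, 3/2); then v(0) = v(3/2) = 0, and [u' v]_0^3/2 = 0.
Weak formulation: find u (satisfying any essential BC) such that ∫_0^3/2 u'(x) v'(x) dx = ∫_0^3/2 f v dx for all v ∈ V.
Substituting f(x) = 2*sin(4*π*x/3), the right-hand side is ∫_0^3/2 (2*sin(4*π*x/3)) v dx.


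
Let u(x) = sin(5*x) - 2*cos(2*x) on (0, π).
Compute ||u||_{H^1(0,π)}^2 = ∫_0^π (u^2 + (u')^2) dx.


||u||_{H^1(0,π)}^2 = -200/21 + 23*π

u'(x) = 4*sin(2*x) + 5*cos(5*x).
Expand u² and (u')² and integrate term by term on (0, π), using: for integers n ≥ 1, ∫_0^π sin²(nx) dx = ∫_0^π cos²(nx) dx = π/2; for n ≠ n', ∫_0^π sin(nx)sin(n'x) dx = ∫_0^π cos(nx)cos(n'x) dx = 0; and by product-to-sum, ∫_0^π sin(nx)cos(n'x) dx = ½∫_0^π [sin((n+n')x) + sin((n−n')x)] dx, which is 0 when n+n' is even and 2n/(n²−n'²) when n+n' is odd (it need not vanish on (0, π)).
  u² squared terms: (-2)²·∫cos(2x)² dx = 4·π/2 = 2*π;  (1)²·∫sin(5x)² dx = 1·π/2 = π/2.
  u² cross terms: 2·(-2)·(1)·∫cos(2x)·sin(5x) dx = -4·(10/21) = -40/21.
  So ∫_0^π u² dx = 2*π + π/2 − 40/21 = -40/21 + 5*π/2.
  (u')² squared terms: (4)²·∫sin(2x)² dx = 16·π/2 = 8*π;  (5)²·∫cos(5x)² dx = 25·π/2 = 25*π/2.
  (u')² cross terms: 2·(4)·(5)·∫sin(2x)·cos(5x) dx = 40·(-4/21) = -160/21.
  So ∫_0^π (u')² dx = 8*π + 25*π/2 − 160/21 = -160/21 + 41*π/2.
||u||_{H^1}^2 = (-40/21 + 5*π/2) + (-160/21 + 41*π/2) = -200/21 + 23*π.


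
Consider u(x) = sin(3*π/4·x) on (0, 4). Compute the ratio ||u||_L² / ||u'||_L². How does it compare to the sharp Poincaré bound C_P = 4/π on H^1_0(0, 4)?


||u||_L² / ||u'||_L² = 4/(3*π) < C_P = 4/π.

u(x) = sin(3*π/4·x), so u'(x) = 3*π*cos(3*π*x/4)/4.
Writing u(x) = A·sin(kπx/L) with A = 1 and k = 3, use ∫_0^L sin²(kπx/L) dx = L/2 and ∫_0^L cos²(kπx/L) dx = L/2.
u² = 1·sin²(3*π/4·x) and (u')² = 9*π^2/16·cos²(3*π/4·x), and each of sin², cos² integrates to L/2 = 2 over (0, 4).
∫_0^4 u² dx = 2, so ||u||_L² = sqrt(2).
∫_0^4 (u')² dx = 9*π^2/8, so ||u'||_L² = 3*sqrt(2)*π/4.
Ratio ||u||_L² / ||u'||_L² = 4/(3*π).
Sharp Poincaré constant on H^1_0(0, 4) is C_P = L/π = 4/π, achieved by sin(π/4·x).
This is the k = 3 harmonic; the ratio L/(kπ) is strictly less than C_P = L/π, consistent with the sharp inequality ||u||_L² ≤ C_P ||u'||_L².


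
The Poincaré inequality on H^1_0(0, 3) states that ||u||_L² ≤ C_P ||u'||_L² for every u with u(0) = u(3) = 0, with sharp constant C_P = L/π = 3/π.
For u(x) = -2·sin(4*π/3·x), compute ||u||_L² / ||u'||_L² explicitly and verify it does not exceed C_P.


||u||_L² / ||u'||_L² = 3/(4*π) < C_P = 3/π.

u(x) = -2·sin(4*π/3·x), so u'(x) = -8*π*cos(4*π*x/3)/3.
Writing u(x) = A·sin(kπx/L) with A = -2 and k = 4, use ∫_0^L sin²(kπx/L) dx = L/2 and ∫_0^L cos²(kπx/L) dx = L/2.
u² = 4·sin²(4*π/3·x) and (u')² = 64*π^2/9·cos²(4*π/3·x), and each of sin², cos² integrates to L/2 = 3/2 over (0, 3).
∫_0^3 u² dx = 6, so ||u||_L² = sqrt(6).
∫_0^3 (u')² dx = 32*π^2/3, so ||u'||_L² = 4*sqrt(6)*π/3.
Ratio ||u||_L² / ||u'||_L² = 3/(4*π).
Sharp Poincaré constant on H^1_0(0, 3) is C_P = L/π = 3/π, achieved by sin(π/3·x).
This is the k = 4 harmonic; the ratio L/(kπ) is strictly less than C_P = L/π, consistent with the sharp inequality ||u||_L² ≤ C_P ||u'||_L².


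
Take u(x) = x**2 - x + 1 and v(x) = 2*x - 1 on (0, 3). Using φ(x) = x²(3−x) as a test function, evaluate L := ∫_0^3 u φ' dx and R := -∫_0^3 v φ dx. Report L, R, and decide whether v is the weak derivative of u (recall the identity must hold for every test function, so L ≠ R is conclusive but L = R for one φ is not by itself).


LHS = -351/20, RHS = -351/20. Yes, v = u' weakly.

u(x) = x**2 - x + 1, classical derivative u'(x) = 2*x - 1.
φ(x) = x²(3−x), so φ'(x) = 3*x*(2 - x).
Note φ(0) = φ(3) = 0, so the boundary term u·φ vanishes.
LHS = ∫_0^3 u(x) φ'(x) dx = ∫_0^3 (-3*x^4 + 9*x^3 - 9*x^2 + 6*x) dx. Term by term:
  ∫_0^3 -3*x^4 dx = -729/5;  ∫_0^3 9*x^3 dx = 729/4;  ∫_0^3 -9*x^2 dx = -81;
  ∫_0^3 6*x dx = 27.
Sum: -729/5 + 729/4 − 81 + 27 = -351/20.
So LHS = -351/20.
∫_0^3 v(x) φ(x) dx = ∫_0^3 (-2*x^4 + 7*x^3 - 3*x^2) dx. Term by term:
  ∫_0^3 -2*x^4 dx = -486/5;  ∫_0^3 7*x^3 dx = 567/4;  ∫_0^3 -3*x^2 dx = -27.
Sum: -486/5 + 567/4 − 27 = 351/20.
So RHS = -∫_0^3 v(x) φ(x) dx = -351/20.
LHS = RHS, so the identity holds for this test φ.
Moreover u is smooth here and v(x) = u'(x) = 2*x - 1 pointwise, so the identity holds for every test function. Hence v is the weak derivative of u.


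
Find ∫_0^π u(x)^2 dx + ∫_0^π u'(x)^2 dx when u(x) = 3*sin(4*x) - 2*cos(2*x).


||u||_{H^1(0,π)}^2 = 173*π/2

u'(x) = 4*sin(2*x) + 12*cos(4*x).
Expand u² and (u')² and integrate term by term on (0, π), using: for integers n ≥ 1, ∫_0^π sin²(nx) dx = ∫_0^π cos²(nx) dx = π/2; for n ≠ n', ∫_0^π sin(nx)sin(n'x) dx = ∫_0^π cos(nx)cos(n'x) dx = 0; and by product-to-sum, ∫_0^π sin(nx)cos(n'x) dx = ½∫_0^π [sin((n+n')x) + sin((n−n')x)] dx, which is 0 when n+n' is even and 2n/(n²−n'²) when n+n' is odd (it need not vanish on (0, π)).
  u² squared terms: (-2)²·∫cos(2x)² dx = 4·π/2 = 2*π;  (3)²·∫sin(4x)² dx = 9·π/2 = 9*π/2.
  u² cross terms: 2·(-2)·(3)·∫cos(2x)·sin(4x) dx = -12·(0) = 0.
  So ∫_0^π u² dx = 2*π + 9*π/2 + 0 = 13*π/2.
  (u')² squared terms: (4)²·∫sin(2x)² dx = 16·π/2 = 8*π;  (12)²·∫cos(4x)² dx = 144·π/2 = 72*π.
  (u')² cross terms: 2·(4)·(12)·∫sin(2x)·cos(4x) dx = 96·(0) = 0.
  So ∫_0^π (u')² dx = 8*π + 72*π + 0 = 80*π.
||u||_{H^1}^2 = (13*π/2) + (80*π) = 173*π/2.


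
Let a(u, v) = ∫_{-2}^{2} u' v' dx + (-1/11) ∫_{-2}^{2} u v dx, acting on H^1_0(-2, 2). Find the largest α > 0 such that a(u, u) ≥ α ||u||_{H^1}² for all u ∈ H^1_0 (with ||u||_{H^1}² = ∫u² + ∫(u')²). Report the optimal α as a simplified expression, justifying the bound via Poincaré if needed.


α = (-16/11 + π^2)/(π^2 + 16)

Coercivity of a(·,·) on H^1_0(-2, 2) means a(u, u) ≥ α ||u||_{H^1}² for every u ∈ H^1_0.
The interval has length L = 4, and Poincaré/coercivity depend only on L. Here a(u, u) = ∫(u')² + (-1/11)·∫u².
Here c = -1/11 < 0 with |c| < (π/L)² = π^2/16, so coercivity still holds. The condition a(u,u) ≥ α||u||_{H^1}² reads (1−α)∫(u')² ≥ (α−c)∫u². Any admissible α is ≤ 1 (rapidly oscillating u have ∫u²/∫(u')² → 0), and α = 1 would force 0 ≥ (1−c)∫u², impossible since c < 1; so 1−α > 0. By the sharp Poincaré inequality on H^1_0 of an interval of length L, ∫(u')² ≥ (π/L)²∫u² with equality for the first sine mode sin(π(x−x₀)/L) (x₀ the left endpoint), so the inequality holds for all u iff (1−α)(π/L)² ≥ α − c, i.e. α ≤ ((π/L)² + c)/((π/L)² + 1) = (1 + c(L/π)²)/(1 + (L/π)²). (Direct route, valid since c ≤ 0: Poincaré gives c∫u² ≥ c(L/π)²∫(u')², so a(u,u) ≥ (1 + c(L/π)²)∫(u')², while ||u||_{H^1}² ≤ (1 + (L/π)²)∫(u')²; dividing yields the same α.) With (π/L)² = π^2/16 and c = -1/11, the largest admissible constant is α = ((π/L)² + c)/((π/L)² + 1).
Simplifying, α = (-16/11 + π^2)/(π^2 + 16).


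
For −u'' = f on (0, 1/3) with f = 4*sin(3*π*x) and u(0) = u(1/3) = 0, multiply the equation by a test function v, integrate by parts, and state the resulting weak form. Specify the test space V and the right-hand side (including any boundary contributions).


V = H^1_0(0, 1/3) (so v(0) = v(1/3) = 0); weak form: ∫_0^1/3 u'v' dx = ∫_0^1/3 (4*sin(3*π*x)) v dx for all v ∈ V.

Multiply both sides by a test function v and integrate from 0 to 1/3:
  ∫_0^1/3 −u''(x) v(x) dx = ∫_0^1/3 f(x) v(x) dx.
Integrate the LHS by parts once:
  ∫_0^1/3 −u'' v dx = −[u'(x) v(x)]_0^1/3 + ∫_0^1/3 u'(x) v'(x) dx.
Thus ∫_0^1/3 u'(x) v'(x) dx = ∫_0^1/3 f(x) v(x) dx + [u'(x) v(x)]_0^1/3.
Choose V so that boundary terms are either known or forced to vanish.
u is Dirichlet: u(0) = u(1/3) = 0. Let V = H^1_0(0, 1/3); then v(0) = v(1/3) = 0, and [u' v]_0^1/3 = 0.
Weak formulation: find u (satisfying any essential BC) such that ∫_0^1/3 u'(x) v'(x) dx = ∫_0^1/3 f v dx for all v ∈ V.
Substituting f(x) = 4*sin(3*π*x), the right-hand side is ∫_0^1/3 (4*sin(3*π*x)) v dx.


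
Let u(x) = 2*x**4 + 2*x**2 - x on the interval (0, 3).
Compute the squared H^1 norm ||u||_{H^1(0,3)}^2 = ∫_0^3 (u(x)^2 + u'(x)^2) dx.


||u||_{H^1}^2 = 1182183/35

The H^1 norm (squared) on an interval (0, L) is
  ||u||_{H^1}^2 = ∫_0^L u(x)^2 dx + ∫_0^L u'(x)^2 dx.
Compute u'(x) = 8*x**3 + 4*x - 1.
Then u(x)^2 = 4*x**8 + 8*x**6 - 4*x**5 + 4*x**4 - 4*x**3 + x**2 and u'(x)^2 = 64*x**6 + 64*x**4 - 16*x**3 + 16*x**2 - 8*x + 1.
Integrate each monomial from 0 to 3 using ∫_0^3 c·x^n dx = c·3^(n+1)/(n+1):
  ∫_0^3 u(x)^2 dx = ∫_0^3 (4*x^8 + 8*x^6 - 4*x^5 + 4*x^4 - 4*x^3 + x^2) dx. Term by term:
    ∫_0^3 4*x^8 dx = 8748;  ∫_0^3 8*x^6 dx = 17496/7;  ∫_0^3 -4*x^5 dx = -486;
    ∫_0^3 4*x^4 dx = 972/5;  ∫_0^3 -4*x^3 dx = -81;  ∫_0^3 x^2 dx = 9.
  Sum: 8748 + 17496/7 − 486 + 972/5 − 81 + 9 = 380934/35.
  ∫_0^3 u'(x)^2 dx = ∫_0^3 (64*x^6 + 64*x^4 - 16*x^3 + 16*x^2 - 8*x + 1) dx. Term by term:
    ∫_0^3 64*x^6 dx = 139968/7;  ∫_0^3 64*x^4 dx = 15552/5;  ∫_0^3 -16*x^3 dx = -324;
    ∫_0^3 16*x^2 dx = 144;  ∫_0^3 -8*x dx = -36;  ∫_0^3 1 dx = 3.
  Sum: 139968/7 + 15552/5 − 324 + 144 − 36 + 3 = 801249/35.
Adding: ||u||_{H^1}^2 = 380934/35 + 801249/35 = 1182183/35.


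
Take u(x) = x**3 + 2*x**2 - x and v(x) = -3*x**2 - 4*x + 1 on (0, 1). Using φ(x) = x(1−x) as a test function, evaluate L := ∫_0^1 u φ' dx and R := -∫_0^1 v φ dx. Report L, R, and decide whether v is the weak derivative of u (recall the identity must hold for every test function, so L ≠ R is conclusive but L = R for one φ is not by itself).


LHS = -19/60, RHS = 19/60. No, v is not the weak derivative of u.

u(x) = x**3 + 2*x**2 - x, classical derivative u'(x) = 3*x**2 + 4*x - 1.
φ(x) = x(1−x), so φ'(x) = 1 - 2*x.
Note φ(0) = φ(1) = 0, so the boundary term u·φ vanishes.
LHS = ∫_0^1 u(x) φ'(x) dx = ∫_0^1 (-2*x^4 - 3*x^3 + 4*x^2 - x) dx. Term by term:
  ∫_0^1 -2*x^4 dx = -2/5;  ∫_0^1 -3*x^3 dx = -3/4;  ∫_0^1 4*x^2 dx = 4/3;
  ∫_0^1 -x dx = -1/2.
Sum: -2/5 − 3/4 + 4/3 − 1/2 = -19/60.
So LHS = -19/60.
∫_0^1 v(x) φ(x) dx = ∫_0^1 (3*x^4 + x^3 - 5*x^2 + x) dx. Term by term:
  ∫_0^1 3*x^4 dx = 3/5;  ∫_0^1 x^3 dx = 1/4;  ∫_0^1 -5*x^2 dx = -5/3;
  ∫_0^1 x dx = 1/2.
Sum: 3/5 + 1/4 − 5/3 + 1/2 = -19/60.
So RHS = -∫_0^1 v(x) φ(x) dx = 19/60.
LHS − RHS = -19/30 ≠ 0, so the identity fails.
(For a valid weak derivative the identity must hold for EVERY test function, in particular this one. The failure shows v is NOT the weak derivative of u.)
Correct weak derivative would be u'(x) = 3*x**2 + 4*x - 1.


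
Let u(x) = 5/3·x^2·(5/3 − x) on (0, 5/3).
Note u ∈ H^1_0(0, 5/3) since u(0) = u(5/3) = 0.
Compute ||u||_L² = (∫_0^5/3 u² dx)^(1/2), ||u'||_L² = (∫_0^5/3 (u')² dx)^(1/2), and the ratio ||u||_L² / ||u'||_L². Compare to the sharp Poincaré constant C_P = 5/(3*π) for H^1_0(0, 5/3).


||u||_L² / ||u'||_L² = 5*sqrt(14)/42 < C_P = 5/(3*π).

u(x) = 5/3·x^2·(5/3 − x), so u'(x) = 5*x*(10 - 9*x)/9.
u(x) = 5/3·x^2·(5/3 − x) vanishes at x = 0 and x = 5/3, so u ∈ H^1_0(0, 5/3). Differentiate via the product rule and integrate the resulting polynomials term by term.
  ∫_0^5/3 u² dx = ∫_0^5/3 (25*x^6/9 - 250*x^5/27 + 625*x^4/81) dx. Term by term:
    ∫_0^5/3 25*x^6/9 dx = 1953125/137781;  ∫_0^5/3 -250*x^5/27 dx = -1953125/59049;  ∫_0^5/3 625*x^4/81 dx = 390625/19683.
  Sum: 1953125/137781 − 1953125/59049 + 390625/19683 = 390625/413343.
  ∫_0^5/3 (u')² dx = ∫_0^5/3 (25*x^4 - 500*x^3/9 + 2500*x^2/81) dx. Term by term:
    ∫_0^5/3 25*x^4 dx = 15625/243;  ∫_0^5/3 -500*x^3/9 dx = -78125/729;  ∫_0^5/3 2500*x^2/81 dx = 312500/6561.
  Sum: 15625/243 − 78125/729 + 312500/6561 = 31250/6561.
∫_0^5/3 u² dx = 390625/413343, so ||u||_L² = 625*sqrt(7)/1701.
∫_0^5/3 (u')² dx = 31250/6561, so ||u'||_L² = 125*sqrt(2)/81.
Ratio ||u||_L² / ||u'||_L² = 5*sqrt(14)/42.
Sharp Poincaré constant on H^1_0(0, 5/3) is C_P = L/π = 5/(3*π), achieved by sin(3*π/5·x).
A polynomial bump cannot attain the sharp Poincaré constant (only the first sine eigenfunction does), so the ratio is strictly less than C_P, consistent with ||u||_L² ≤ C_P ||u'||_L².


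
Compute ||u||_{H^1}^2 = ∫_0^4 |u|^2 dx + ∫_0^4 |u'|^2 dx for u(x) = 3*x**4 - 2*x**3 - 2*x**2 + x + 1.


||u||_{H^1}^2 = 40575064/105

The H^1 norm (squared) on an interval (0, L) is
  ||u||_{H^1}^2 = ∫_0^L u(x)^2 dx + ∫_0^L u'(x)^2 dx.
Compute u'(x) = 12*x**3 - 6*x**2 - 4*x + 1.
Then u(x)^2 = 9*x**8 - 12*x**7 - 8*x**6 + 14*x**5 + 6*x**4 - 8*x**3 - 3*x**2 + 2*x + 1 and u'(x)^2 = 144*x**6 - 144*x**5 - 60*x**4 + 72*x**3 + 4*x**2 - 8*x + 1.
Integrate each monomial from 0 to 4 using ∫_0^4 c·x^n dx = c·4^(n+1)/(n+1):
  ∫_0^4 u(x)^2 dx = ∫_0^4 (9*x^8 - 12*x^7 - 8*x^6 + 14*x^5 + 6*x^4 - 8*x^3 - 3*x^2 + 2*x + 1) dx. Term by term:
    ∫_0^4 9*x^8 dx = 262144;  ∫_0^4 -12*x^7 dx = -98304;  ∫_0^4 -8*x^6 dx = -131072/7;
    ∫_0^4 14*x^5 dx = 28672/3;  ∫_0^4 6*x^4 dx = 6144/5;  ∫_0^4 -8*x^3 dx = -512;
    ∫_0^4 -3*x^2 dx = -64;  ∫_0^4 2*x dx = 16;  ∫_0^4 1 dx = 4.
  Sum: 262144 − 98304 − 131072/7 + 28672/3 + 6144/5 − 512 − 64 + 16 + 4 = 16311284/105.
  ∫_0^4 u'(x)^2 dx = ∫_0^4 (144*x^6 - 144*x^5 - 60*x^4 + 72*x^3 + 4*x^2 - 8*x + 1) dx. Term by term:
    ∫_0^4 144*x^6 dx = 2359296/7;  ∫_0^4 -144*x^5 dx = -98304;  ∫_0^4 -60*x^4 dx = -12288;
    ∫_0^4 72*x^3 dx = 4608;  ∫_0^4 4*x^2 dx = 256/3;  ∫_0^4 -8*x dx = -64;
    ∫_0^4 1 dx = 4.
  Sum: 2359296/7 − 98304 − 12288 + 4608 + 256/3 − 64 + 4 = 4852756/21.
Adding: ||u||_{H^1}^2 = 16311284/105 + 4852756/21 = 40575064/105.


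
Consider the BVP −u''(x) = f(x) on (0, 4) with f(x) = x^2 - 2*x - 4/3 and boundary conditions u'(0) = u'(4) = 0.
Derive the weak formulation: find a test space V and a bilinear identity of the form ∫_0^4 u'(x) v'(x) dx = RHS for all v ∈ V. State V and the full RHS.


V = H^1(0, 4) (no boundary constraint on v; u is determined up to an additive constant); weak form: ∫_0^4 u'v' dx = ∫_0^4 (x^2 - 2*x - 4/3) v dx for all v ∈ V.

Multiply both sides by a test function v and integrate from 0 to 4:
  ∫_0^4 −u''(x) v(x) dx = ∫_0^4 f(x) v(x) dx.
Integrate the LHS by parts once:
  ∫_0^4 −u'' v dx = −[u'(x) v(x)]_0^4 + ∫_0^4 u'(x) v'(x) dx.
Thus ∫_0^4 u'(x) v'(x) dx = ∫_0^4 f(x) v(x) dx + [u'(x) v(x)]_0^4.
Choose V so that boundary terms are either known or forced to vanish.
u has homogeneous Neumann: u'(0) = u'(4) = 0. So [u' v]_0^4 = 0·v(4) − 0·v(0) = 0 for any v; take V = H^1(0, 4).
Weak formulation: find u (satisfying any essential BC) such that ∫_0^4 u'(x) v'(x) dx = ∫_0^4 f v dx for all v ∈ V (homogeneous Neumann, so boundary terms vanish).
Substituting f(x) = x^2 - 2*x - 4/3, the right-hand side is ∫_0^4 (x^2 - 2*x - 4/3) v dx.
Compatibility check (pure Neumann): taking v ≡ 1 ∈ V gives 0 = ∫_0^4 f dx + (0) − (0), i.e. ∫_0^4 f dx must equal u'(0) − u'(4) = 0. Indeed ∫_0^4 (x^2 - 2*x - 4/3) dx = 0, so the data are compatible. The solution is then unique only up to an additive constant (fix it e.g. by requiring ∫_0^4 u dx = 0).


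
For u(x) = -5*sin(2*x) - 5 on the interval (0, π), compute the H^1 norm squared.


||u||_{H^1(0,π)}^2 = 175*π/2

u'(x) = -10*cos(2*x).
Expand u² and (u')² and integrate term by term on (0, π), using: for integers n ≥ 1, ∫_0^π sin²(nx) dx = ∫_0^π cos²(nx) dx = π/2; for n ≠ n', ∫_0^π sin(nx)sin(n'x) dx = ∫_0^π cos(nx)cos(n'x) dx = 0; and by product-to-sum, ∫_0^π sin(nx)cos(n'x) dx = ½∫_0^π [sin((n+n')x) + sin((n−n')x)] dx, which is 0 when n+n' is even and 2n/(n²−n'²) when n+n' is odd (it need not vanish on (0, π)). For the constant mode: ∫_0^π 1 dx = π, ∫_0^π cos(nx) dx = 0, ∫_0^π sin(nx) dx = (1−(−1)^n)/n.
  u² squared terms: (-5)²·∫1 dx = 25·π = 25*π;  (-5)²·∫sin(2x)² dx = 25·π/2 = 25*π/2.
  u² cross terms: 2·(-5)·(-5)·∫1·sin(2x) dx = 50·(0) = 0.
  So ∫_0^π u² dx = 25*π + 25*π/2 + 0 = 75*π/2.
  (u')² squared terms: (-10)²·∫cos(2x)² dx = 100·π/2 = 50*π.
  So ∫_0^π (u')² dx = 50*π.
||u||_{H^1}^2 = (75*π/2) + (50*π) = 175*π/2.


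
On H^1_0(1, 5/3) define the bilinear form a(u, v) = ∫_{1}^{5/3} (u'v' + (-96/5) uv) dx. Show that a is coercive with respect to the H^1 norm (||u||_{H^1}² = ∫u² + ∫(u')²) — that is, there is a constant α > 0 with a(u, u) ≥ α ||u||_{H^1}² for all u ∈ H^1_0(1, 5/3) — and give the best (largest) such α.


α = 3*(-128 + 15*π^2)/(5*(4 + 9*π^2))

Coercivity of a(·,·) on H^1_0(1, 5/3) means a(u, u) ≥ α ||u||_{H^1}² for every u ∈ H^1_0.
The interval has length L = 2/3, and Poincaré/coercivity depend only on L. Here a(u, u) = ∫(u')² + (-96/5)·∫u².
Here c = -96/5 < 0 with |c| < (π/L)² = 9*π^2/4, so coercivity still holds. The condition a(u,u) ≥ α||u||_{H^1}² reads (1−α)∫(u')² ≥ (α−c)∫u². Any admissible α is ≤ 1 (rapidly oscillating u have ∫u²/∫(u')² → 0), and α = 1 would force 0 ≥ (1−c)∫u², impossible since c < 1; so 1−α > 0. By the sharp Poincaré inequality on H^1_0 of an interval of length L, ∫(u')² ≥ (π/L)²∫u² with equality for the first sine mode sin(π(x−x₀)/L) (x₀ the left endpoint), so the inequality holds for all u iff (1−α)(π/L)² ≥ α − c, i.e. α ≤ ((π/L)² + c)/((π/L)² + 1) = (1 + c(L/π)²)/(1 + (L/π)²). (Direct route, valid since c ≤ 0: Poincaré gives c∫u² ≥ c(L/π)²∫(u')², so a(u,u) ≥ (1 + c(L/π)²)∫(u')², while ||u||_{H^1}² ≤ (1 + (L/π)²)∫(u')²; dividing yields the same α.) With (π/L)² = 9*π^2/4 and c = -96/5, the largest admissible constant is α = ((π/L)² + c)/((π/L)² + 1).
Simplifying, α = 3*(-128 + 15*π^2)/(5*(4 + 9*π^2)).


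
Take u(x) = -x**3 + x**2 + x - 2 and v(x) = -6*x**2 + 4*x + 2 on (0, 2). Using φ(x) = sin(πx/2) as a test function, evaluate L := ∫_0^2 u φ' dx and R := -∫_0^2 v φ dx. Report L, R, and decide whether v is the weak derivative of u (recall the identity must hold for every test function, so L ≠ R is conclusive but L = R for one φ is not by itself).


LHS = -96/π^3 + 12/π, RHS = -192/π^3 + 24/π. No, v is not the weak derivative of u.

u(x) = -x**3 + x**2 + x - 2, classical derivative u'(x) = -3*x**2 + 2*x + 1.
φ(x) = sin(πx/2), so φ'(x) = π*cos(π*x/2)/2.
Note φ(0) = φ(2) = 0, so the boundary term u·φ vanishes.
LHS = ∫_0^2 u(x) φ'(x) dx = ∫_0^2 (-π*x^3*cos(π*x/2)/2 + π*x^2*cos(π*x/2)/2 + π*x*cos(π*x/2)/2 - π*cos(π*x/2)) dx. Term by term:
  ∫_0^2 -π*cos(π*x/2) dx = 0;  ∫_0^2 π*x*cos(π*x/2)/2 dx = -4/π;  ∫_0^2 π*x^2*cos(π*x/2)/2 dx = -8/π;
  ∫_0^2 -π*x^3*cos(π*x/2)/2 dx = -96/π^3 + 24/π.
Sum: 0 − 4/π − 8/π + -96/π^3 + 24/π = -96/π^3 + 12/π.
So LHS = -96/π^3 + 12/π.
∫_0^2 v(x) φ(x) dx = ∫_0^2 (-6*x^2*sin(π*x/2) + 4*x*sin(π*x/2) + 2*sin(π*x/2)) dx. Term by term:
  ∫_0^2 2*sin(π*x/2) dx = 8/π;  ∫_0^2 -6*x^2*sin(π*x/2) dx = -48/π + 192/π^3;  ∫_0^2 4*x*sin(π*x/2) dx = 16/π.
Sum: 8/π + -48/π + 192/π^3 + 16/π = -24/π + 192/π^3.
So RHS = -∫_0^2 v(x) φ(x) dx = -192/π^3 + 24/π.
LHS − RHS = -12/π + 96/π^3 ≠ 0, so the identity fails.
(For a valid weak derivative the identity must hold for EVERY test function, in particular this one. The failure shows v is NOT the weak derivative of u.)
Correct weak derivative would be u'(x) = -3*x**2 + 2*x + 1.
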